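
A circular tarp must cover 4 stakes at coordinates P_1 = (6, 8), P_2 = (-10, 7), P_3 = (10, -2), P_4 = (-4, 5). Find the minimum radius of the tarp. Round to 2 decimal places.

10.97

A smallest enclosing disk is always determined by at most three of the input points on its boundary.
The farthest pair is P_2–P_3 with squared distance 481. The circle on this segment as diameter has centre (0, 2.5) and r² = 481/4 = 120.25.
Check P_1: distance² to centre = 66.25 ≤ 120.25, so it lies inside.
All remaining points lie in this disk, and no smaller disk contains both endpoints, so this is the minimum enclosing circle.
r = √(120.25) ≈ 10.97.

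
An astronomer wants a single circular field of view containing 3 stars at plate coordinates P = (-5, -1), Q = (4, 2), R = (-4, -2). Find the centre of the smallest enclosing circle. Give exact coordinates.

Side lengths²: PQ² = 90, PR² = 2, QR² = 80.
Since PQ² = 90 ≥ 80 + 2 = 82, the angle opposite PQ is not acute, so the smallest enclosing circle has PQ as diameter.
Centre = midpoint of PQ = (-0.5, 0.5), r² = 90/4 = 22.5.
Centre = (-0.5, 0.5).

(-0.5, 0.5)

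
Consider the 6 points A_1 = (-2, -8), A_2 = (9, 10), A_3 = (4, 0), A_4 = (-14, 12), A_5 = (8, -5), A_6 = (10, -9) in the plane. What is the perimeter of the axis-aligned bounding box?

Width = max x − min x = 10 − (-14) = 24.
Height = max y − min y = 12 − (-9) = 21.
Perimeter = 2(24 + 21) = 90.

90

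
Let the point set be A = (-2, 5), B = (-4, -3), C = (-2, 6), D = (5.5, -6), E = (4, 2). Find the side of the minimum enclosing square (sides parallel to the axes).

12

The bounding box has width 9.5 and height 12.
An axis-aligned square enclosing the set must have side ≥ max(width, height).
So the minimum side is max(9.5, 12) = 12.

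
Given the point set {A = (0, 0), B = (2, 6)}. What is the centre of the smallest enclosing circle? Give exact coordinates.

(1, 3)

The smallest circle enclosing two points has them as diameter endpoints.
Centre = midpoint = (1, 3); r² = |AB|²/4 = 40/4 = 10.
Centre = (1, 3).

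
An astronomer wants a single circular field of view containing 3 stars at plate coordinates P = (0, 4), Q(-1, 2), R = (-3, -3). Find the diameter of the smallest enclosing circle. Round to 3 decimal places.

7.616

Side lengths²: PQ² = 5, PR² = 58, QR² = 29.
Since PR² = 58 ≥ 29 + 5 = 34, the angle opposite PR is not acute, so the smallest enclosing circle has PR as diameter.
Centre = midpoint of PR = (-1.5, 0.5), r² = 58/4 = 14.5.
Diameter = 2r = 2√(14.5) ≈ 7.616.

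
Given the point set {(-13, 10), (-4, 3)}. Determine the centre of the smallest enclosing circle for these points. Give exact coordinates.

(-8.5, 6.5)

The smallest circle enclosing two points has them as diameter endpoints.
Centre = midpoint = (-8.5, 6.5); r² = |(-13, 10)−(-4, 3)|²/4 = 130/4 = 32.5.
Centre = (-8.5, 6.5).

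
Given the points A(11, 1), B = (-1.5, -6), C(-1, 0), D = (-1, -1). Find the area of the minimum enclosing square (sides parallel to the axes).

The bounding box has width 12.5 and height 7.
An axis-aligned square enclosing the set must have side ≥ max(width, height).
So the minimum side is max(12.5, 7) = 12.5.
Area = 12.5² = 156.25.

156.25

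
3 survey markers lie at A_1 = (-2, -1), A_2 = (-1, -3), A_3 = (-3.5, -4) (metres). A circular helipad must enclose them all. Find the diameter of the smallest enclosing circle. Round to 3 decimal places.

3.366

Side lengths²: A_1A_2² = 5, A_1A_3² = 11.25, A_2A_3² = 7.25.
Since A_1A_3² = 11.25 < 7.25 + 5 = 12.25, the triangle is acute, so the smallest enclosing circle is the circumcircle.
Circumcentre = (-2.625, -2.5625), r² = 2.83203125.
Diameter = 2r = 2√(2.83203125) ≈ 3.366.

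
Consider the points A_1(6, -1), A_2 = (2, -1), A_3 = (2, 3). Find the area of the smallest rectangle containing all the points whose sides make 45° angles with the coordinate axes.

In coordinates u = x + y, v = x − y the rectangle is axis-aligned; the map (x,y)→(u,v) scales areas by 2.
u-values: 5, 1, 5; range = 5 − 1 = 4.
v-values: 7, 3, -1; range = 7 − (-1) = 8.
Area = (4 × 8) / 2 = 16.

16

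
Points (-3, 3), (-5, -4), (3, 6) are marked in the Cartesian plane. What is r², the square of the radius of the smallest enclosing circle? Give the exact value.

41

Call the three points A, B, C in the order given.
Side lengths²: AB² = 53, AC² = 45, BC² = 164.
Since BC² = 164 ≥ 53 + 45 = 98, the angle opposite BC is not acute, so the smallest enclosing circle has BC as diameter.
Centre = midpoint of BC = (-1, 1), r² = 164/4 = 41.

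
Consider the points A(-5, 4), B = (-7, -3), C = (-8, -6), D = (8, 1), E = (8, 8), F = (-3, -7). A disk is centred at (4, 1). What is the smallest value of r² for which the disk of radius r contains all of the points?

The required radius is the distance from (4, 1) to the farthest point.
Squared distances: 90, 137, 193, 16, 65, 113.
Maximum is 193, attained at C.

193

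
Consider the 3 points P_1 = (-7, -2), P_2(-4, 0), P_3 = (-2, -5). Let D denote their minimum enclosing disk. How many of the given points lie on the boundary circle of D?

Side lengths²: P_1P_2² = 13, P_1P_3² = 34, P_2P_3² = 29.
Since P_1P_3² = 34 < 29 + 13 = 42, the triangle is acute, so the smallest enclosing circle is the circumcircle.
Circumcentre = (-159/38, -113/38), r² = 6409/722.
The points at distance exactly r from the centre are P_1, P_2, P_3 — 3 points.

3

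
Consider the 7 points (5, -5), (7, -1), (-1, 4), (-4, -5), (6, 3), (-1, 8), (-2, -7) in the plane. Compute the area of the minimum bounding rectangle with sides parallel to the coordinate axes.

165

x ranges over [-4, 7], width 11.
y ranges over [-7, 8], height 15.
Area = 11 × 15 = 165.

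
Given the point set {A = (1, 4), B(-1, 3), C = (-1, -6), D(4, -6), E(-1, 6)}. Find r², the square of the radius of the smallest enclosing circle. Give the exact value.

A smallest enclosing disk is always determined by at most three of the input points on its boundary.
The farthest pair is D–E with squared distance 169. The circle on this segment as diameter has centre (1.5, 0) and r² = 169/4 = 42.25.
Check A: distance² to centre = 16.25 ≤ 42.25, so it lies inside.
All remaining points lie in this disk, and no smaller disk contains both endpoints, so this is the minimum enclosing circle.

42.25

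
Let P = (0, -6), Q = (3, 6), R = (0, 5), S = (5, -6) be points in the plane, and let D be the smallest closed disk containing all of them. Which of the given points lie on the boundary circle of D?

P, Q, S

A smallest enclosing disk is always determined by at most three of the input points on its boundary.
The minimum enclosing circle is determined by three boundary points: P, Q, S.
Their circumcentre is (2.5, -0.25) with r² = 39.3125.
The farthest remaining point R is at distance² 33.8125 ≤ 39.3125.
The points at distance exactly r from the centre are P, Q, S — 3 points.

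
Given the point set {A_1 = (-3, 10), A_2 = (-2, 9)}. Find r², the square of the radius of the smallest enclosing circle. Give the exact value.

The smallest circle enclosing two points has them as diameter endpoints.
Centre = midpoint = (-2.5, 9.5); r² = |A_1A_2|²/4 = 2/4 = 0.5.

0.5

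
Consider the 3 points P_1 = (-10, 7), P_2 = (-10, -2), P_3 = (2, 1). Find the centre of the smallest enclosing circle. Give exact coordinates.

(-4.75, 2.5)

Side lengths²: P_1P_2² = 81, P_1P_3² = 180, P_2P_3² = 153.
Since P_1P_3² = 180 < 153 + 81 = 234, the triangle is acute, so the smallest enclosing circle is the circumcircle.
Circumcentre = (-4.75, 2.5), r² = 47.8125.
Centre = (-4.75, 2.5).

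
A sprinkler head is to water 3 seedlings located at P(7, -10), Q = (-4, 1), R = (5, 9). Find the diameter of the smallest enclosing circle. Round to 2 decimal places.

Side lengths²: PQ² = 242, PR² = 365, QR² = 145.
Since PR² = 365 < 242 + 145 = 387, the triangle is acute, so the smallest enclosing circle is the circumcircle.
Circumcentre = (185/34, -19/34), r² = 52925/578.
Diameter = 2r = 2√(52925/578) ≈ 19.14.

19.14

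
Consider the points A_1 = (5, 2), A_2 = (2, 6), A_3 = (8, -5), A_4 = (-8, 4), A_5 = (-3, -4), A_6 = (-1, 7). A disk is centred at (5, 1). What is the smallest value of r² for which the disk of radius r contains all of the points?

178

The required radius is the distance from (5, 1) to the farthest point.
Squared distances: 1, 34, 45, 178, 89, 72.
Maximum is 178, attained at A_4.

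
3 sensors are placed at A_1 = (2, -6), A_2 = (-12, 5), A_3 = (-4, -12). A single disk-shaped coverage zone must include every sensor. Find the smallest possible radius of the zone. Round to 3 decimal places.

9.462

Side lengths²: A_1A_2² = 317, A_1A_3² = 72, A_2A_3² = 353.
Since A_2A_3² = 353 < 317 + 72 = 389, the triangle is acute, so the smallest enclosing circle is the circumcircle.
Circumcentre = (-6.98, -3.02), r² = 89.5208.
r = √(89.5208) ≈ 9.462.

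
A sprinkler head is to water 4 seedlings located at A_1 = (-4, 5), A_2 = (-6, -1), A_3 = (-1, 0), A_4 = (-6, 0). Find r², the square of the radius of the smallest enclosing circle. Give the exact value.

1105/98

By Welzl's lemma the MEC is supported by two points (diametrically opposite) or three points (on a circumcircle).
The minimum enclosing circle is determined by three boundary points: A_1, A_2, A_3.
Their circumcentre is (-55/14, 23/14) with r² = 1105/98.
The farthest remaining point A_4 is at distance² 685/98 ≤ 1105/98.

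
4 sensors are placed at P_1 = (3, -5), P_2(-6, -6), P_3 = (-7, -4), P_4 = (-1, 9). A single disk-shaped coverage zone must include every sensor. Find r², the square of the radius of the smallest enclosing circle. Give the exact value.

The minimum enclosing circle of a finite set is fixed by two of the points (as a diameter) or three (as a circumcircle).
The minimum enclosing circle is determined by three boundary points: P_1, P_2, P_4.
Their circumcentre is (-29/13, 14/13) with r² = 10865/169.
The farthest remaining point P_3 is at distance² 8200/169 ≤ 10865/169.

10865/169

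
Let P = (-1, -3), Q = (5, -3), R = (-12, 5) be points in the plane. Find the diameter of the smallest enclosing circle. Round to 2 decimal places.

18.79

Side lengths²: PQ² = 36, PR² = 185, QR² = 353.
Since QR² = 353 ≥ 185 + 36 = 221, the angle opposite QR is not acute, so the smallest enclosing circle has QR as diameter.
Centre = midpoint of QR = (-3.5, 1), r² = 353/4 = 88.25.
Diameter = 2r = 2√(88.25) ≈ 18.79.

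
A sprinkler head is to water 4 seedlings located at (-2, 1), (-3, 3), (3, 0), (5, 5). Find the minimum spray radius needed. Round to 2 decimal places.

4.14

By Welzl's lemma the MEC is supported by two points (diametrically opposite) or three points (on a circumcircle).
The minimum enclosing circle is determined by three boundary points: (-3, 3), (3, 0), (5, 5).
Their circumcentre is (13/12, 11/3) with r² = 2465/144.
The farthest remaining point (-2, 1) is at distance² 2393/144 ≤ 2465/144.
r = √(2465/144) ≈ 4.14.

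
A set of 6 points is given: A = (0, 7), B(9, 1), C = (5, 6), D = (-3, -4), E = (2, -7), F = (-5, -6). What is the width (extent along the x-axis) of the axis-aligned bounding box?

max x = 9, min x = -5, so width = 14.

14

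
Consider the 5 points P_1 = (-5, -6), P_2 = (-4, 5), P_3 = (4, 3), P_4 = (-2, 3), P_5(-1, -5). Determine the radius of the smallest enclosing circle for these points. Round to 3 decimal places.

The minimum enclosing circle of a finite set is fixed by two of the points (as a diameter) or three (as a circumcircle).
The minimum enclosing circle is determined by three boundary points: P_1, P_2, P_3.
Their circumcentre is (-1.2, -0.8) with r² = 41.48.
The farthest remaining point P_5 is at distance² 17.68 ≤ 41.48.
r = √(41.48) ≈ 6.440.

6.440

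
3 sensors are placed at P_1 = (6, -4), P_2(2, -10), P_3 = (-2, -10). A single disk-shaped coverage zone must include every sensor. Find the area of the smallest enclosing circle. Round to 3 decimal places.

Side lengths²: P_1P_2² = 52, P_1P_3² = 100, P_2P_3² = 16.
Since P_1P_3² = 100 ≥ 52 + 16 = 68, the angle opposite P_1P_3 is not acute, so the smallest enclosing circle has P_1P_3 as diameter.
Centre = midpoint of P_1P_3 = (2, -7), r² = 100/4 = 25.
Area = π·r² = π·25 ≈ 78.540.

78.540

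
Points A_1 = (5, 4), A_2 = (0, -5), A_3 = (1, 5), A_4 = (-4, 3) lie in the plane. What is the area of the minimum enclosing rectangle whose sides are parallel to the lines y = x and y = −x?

84

In coordinates u = x + y, v = x − y the rectangle is axis-aligned; the map (x,y)→(u,v) scales areas by 2.
u-values: 9, -5, 6, -1; range = 9 − (-5) = 14.
v-values: 1, 5, -4, -7; range = 5 − (-7) = 12.
Area = (14 × 12) / 2 = 84.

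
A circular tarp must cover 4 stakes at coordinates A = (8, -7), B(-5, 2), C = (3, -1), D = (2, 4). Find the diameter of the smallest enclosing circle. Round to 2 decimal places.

15.81

The minimum enclosing circle of a finite set is fixed by two of the points (as a diameter) or three (as a circumcircle).
The farthest pair is A–B with squared distance 250. The circle on this segment as diameter has centre (1.5, -2.5) and r² = 250/4 = 62.5.
Check C: distance² to centre = 4.5 ≤ 62.5, so it lies inside.
All remaining points lie in this disk, and no smaller disk contains both endpoints, so this is the minimum enclosing circle.
Diameter = 2r = 2√(62.5) ≈ 15.81.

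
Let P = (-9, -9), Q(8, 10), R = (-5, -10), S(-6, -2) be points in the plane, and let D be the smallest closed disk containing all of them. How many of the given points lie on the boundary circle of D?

2

The farthest pair is P–Q with squared distance 650. The circle on this segment as diameter has centre (-0.5, 0.5) and r² = 650/4 = 162.5.
Check R: distance² to centre = 130.5 ≤ 162.5, so it lies inside.
All remaining points lie in this disk, and no smaller disk contains both endpoints, so this is the minimum enclosing circle.
The points at distance exactly r from the centre are P, Q — 2 points.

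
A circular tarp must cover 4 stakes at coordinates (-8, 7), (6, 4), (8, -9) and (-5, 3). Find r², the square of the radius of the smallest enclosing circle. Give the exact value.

The minimum enclosing circle of a finite set is fixed by two of the points (as a diameter) or three (as a circumcircle).
The farthest pair is (-8, 7)–(8, -9) with squared distance 512. The circle on this segment as diameter has centre (0, -1) and r² = 512/4 = 128.
Check (6, 4): distance² to centre = 61 ≤ 128, so it lies inside.
All remaining points lie in this disk, and no smaller disk contains both endpoints, so this is the minimum enclosing circle.

128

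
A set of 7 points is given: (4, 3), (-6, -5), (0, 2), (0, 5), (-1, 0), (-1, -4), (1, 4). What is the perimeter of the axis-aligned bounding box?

Width = max x − min x = 4 − (-6) = 10.
Height = max y − min y = 5 − (-5) = 10.
Perimeter = 2(10 + 10) = 40.

40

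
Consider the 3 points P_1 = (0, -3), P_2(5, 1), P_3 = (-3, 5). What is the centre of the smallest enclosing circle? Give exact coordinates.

Side lengths²: P_1P_2² = 41, P_1P_3² = 73, P_2P_3² = 80.
Since P_2P_3² = 80 < 73 + 41 = 114, the triangle is acute, so the smallest enclosing circle is the circumcircle.
Circumcentre = (9/26, 22/13), r² = 14965/676.
Centre = (9/26, 22/13).

(9/26, 22/13)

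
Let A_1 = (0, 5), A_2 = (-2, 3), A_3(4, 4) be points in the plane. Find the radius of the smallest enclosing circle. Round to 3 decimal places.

3.041

Side lengths²: A_1A_2² = 8, A_1A_3² = 17, A_2A_3² = 37.
Since A_2A_3² = 37 ≥ 17 + 8 = 25, the angle opposite A_2A_3 is not acute, so the smallest enclosing circle has A_2A_3 as diameter.
Centre = midpoint of A_2A_3 = (1, 3.5), r² = 37/4 = 9.25.
r = √(9.25) ≈ 3.041.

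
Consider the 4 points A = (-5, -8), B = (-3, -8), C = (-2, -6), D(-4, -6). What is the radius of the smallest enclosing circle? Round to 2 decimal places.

By Welzl's lemma the MEC is supported by two points (diametrically opposite) or three points (on a circumcircle).
The farthest pair is A–C with squared distance 13. The circle on this segment as diameter has centre (-3.5, -7) and r² = 13/4 = 3.25.
Check B: distance² to centre = 1.25 ≤ 3.25, so it lies inside.
All remaining points lie in this disk, and no smaller disk contains both endpoints, so this is the minimum enclosing circle.
r = √(3.25) ≈ 1.80.

1.80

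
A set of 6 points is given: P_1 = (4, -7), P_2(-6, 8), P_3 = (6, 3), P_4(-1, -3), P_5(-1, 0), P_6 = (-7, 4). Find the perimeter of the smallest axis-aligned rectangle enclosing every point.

56

Width = max x − min x = 6 − (-7) = 13.
Height = max y − min y = 8 − (-7) = 15.
Perimeter = 2(13 + 15) = 56.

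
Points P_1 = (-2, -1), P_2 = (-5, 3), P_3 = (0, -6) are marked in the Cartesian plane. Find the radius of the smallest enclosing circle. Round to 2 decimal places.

Side lengths²: P_1P_2² = 25, P_1P_3² = 29, P_2P_3² = 106.
Since P_2P_3² = 106 ≥ 29 + 25 = 54, the angle opposite P_2P_3 is not acute, so the smallest enclosing circle has P_2P_3 as diameter.
Centre = midpoint of P_2P_3 = (-2.5, -1.5), r² = 106/4 = 26.5.
r = √(26.5) ≈ 5.15.

5.15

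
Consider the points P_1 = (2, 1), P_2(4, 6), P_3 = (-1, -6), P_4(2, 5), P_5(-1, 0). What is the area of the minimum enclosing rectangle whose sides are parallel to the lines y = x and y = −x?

68

In coordinates u = x + y, v = x − y the rectangle is axis-aligned; the map (x,y)→(u,v) scales areas by 2.
u-values: 3, 10, -7, 7, -1; range = 10 − (-7) = 17.
v-values: 1, -2, 5, -3, -1; range = 5 − (-3) = 8.
Area = (17 × 8) / 2 = 68.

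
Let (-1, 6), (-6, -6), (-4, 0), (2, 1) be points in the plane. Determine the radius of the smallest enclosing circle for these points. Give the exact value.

6.5

The minimum enclosing circle of a finite set is fixed by two of the points (as a diameter) or three (as a circumcircle).
The farthest pair is (-1, 6)–(-6, -6) with squared distance 169. The circle on this segment as diameter has centre (-3.5, 0) and r² = 169/4 = 42.25.
Check (-4, 0): distance² to centre = 0.25 ≤ 42.25, so it lies inside.
All remaining points lie in this disk, and no smaller disk contains both endpoints, so this is the minimum enclosing circle.
r = √(42.25) = 6.5.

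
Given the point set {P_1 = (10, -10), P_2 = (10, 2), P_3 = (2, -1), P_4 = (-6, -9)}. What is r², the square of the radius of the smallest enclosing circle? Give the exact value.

94.6181640625

The minimum enclosing circle is determined by three boundary points: P_1, P_2, P_4.
Their circumcentre is (2.34375, -4) with r² = 94.6181640625.
The farthest remaining point P_3 is at distance² 9.1181640625 ≤ 94.6181640625.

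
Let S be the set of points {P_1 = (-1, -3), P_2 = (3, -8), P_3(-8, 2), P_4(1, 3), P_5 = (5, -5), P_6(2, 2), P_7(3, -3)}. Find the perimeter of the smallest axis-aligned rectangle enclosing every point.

48

Width = max x − min x = 5 − (-8) = 13.
Height = max y − min y = 3 − (-8) = 11.
Perimeter = 2(13 + 11) = 48.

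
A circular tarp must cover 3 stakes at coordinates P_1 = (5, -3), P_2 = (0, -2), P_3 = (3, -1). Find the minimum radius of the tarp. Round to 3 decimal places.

2.550

Side lengths²: P_1P_2² = 26, P_1P_3² = 8, P_2P_3² = 10.
Since P_1P_2² = 26 ≥ 10 + 8 = 18, the angle opposite P_1P_2 is not acute, so the smallest enclosing circle has P_1P_2 as diameter.
Centre = midpoint of P_1P_2 = (2.5, -2.5), r² = 26/4 = 6.5.
r = √(6.5) ≈ 2.550.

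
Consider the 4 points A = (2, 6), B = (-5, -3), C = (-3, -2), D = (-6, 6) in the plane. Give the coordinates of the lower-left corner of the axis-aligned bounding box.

x-range [-6, 2], y-range [-3, 6].
The lower-left corner is (-6, -3).

(-6, -3)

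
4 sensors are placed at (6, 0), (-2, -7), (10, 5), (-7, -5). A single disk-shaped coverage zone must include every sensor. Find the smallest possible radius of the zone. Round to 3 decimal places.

9.862

By Welzl's lemma the MEC is supported by two points (diametrically opposite) or three points (on a circumcircle).
The farthest pair is (10, 5)–(-7, -5) with squared distance 389. The circle on this segment as diameter has centre (1.5, 0) and r² = 389/4 = 97.25.
Check (6, 0): distance² to centre = 20.25 ≤ 97.25, so it lies inside.
All remaining points lie in this disk, and no smaller disk contains both endpoints, so this is the minimum enclosing circle.
r = √(97.25) ≈ 9.862.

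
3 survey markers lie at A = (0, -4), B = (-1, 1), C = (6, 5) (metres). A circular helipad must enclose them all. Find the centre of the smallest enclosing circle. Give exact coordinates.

Side lengths²: AB² = 26, AC² = 117, BC² = 65.
Since AC² = 117 ≥ 65 + 26 = 91, the angle opposite AC is not acute, so the smallest enclosing circle has AC as diameter.
Centre = midpoint of AC = (3, 0.5), r² = 117/4 = 29.25.
Centre = (3, 0.5).

(3, 0.5)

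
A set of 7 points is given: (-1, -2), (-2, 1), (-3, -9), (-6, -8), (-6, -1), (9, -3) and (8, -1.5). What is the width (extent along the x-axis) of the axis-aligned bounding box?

max x = 9, min x = -6, so width = 15.

15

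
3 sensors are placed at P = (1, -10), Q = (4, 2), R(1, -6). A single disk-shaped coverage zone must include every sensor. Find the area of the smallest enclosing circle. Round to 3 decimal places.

Side lengths²: PQ² = 153, PR² = 16, QR² = 73.
Since PQ² = 153 ≥ 73 + 16 = 89, the angle opposite PQ is not acute, so the smallest enclosing circle has PQ as diameter.
Centre = midpoint of PQ = (2.5, -4), r² = 153/4 = 38.25.
Area = π·r² = π·38.25 ≈ 120.166.

120.166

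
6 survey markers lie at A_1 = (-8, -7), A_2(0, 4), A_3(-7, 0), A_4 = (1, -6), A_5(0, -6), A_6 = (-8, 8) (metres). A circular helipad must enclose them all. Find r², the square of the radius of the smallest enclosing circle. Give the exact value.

11357/162

The minimum enclosing circle of a finite set is fixed by two of the points (as a diameter) or three (as a circumcircle).
The minimum enclosing circle is determined by three boundary points: A_1, A_4, A_6.
Their circumcentre is (-77/18, 0.5) with r² = 11357/162.
The farthest remaining point A_5 is at distance² 9809/162 ≤ 11357/162.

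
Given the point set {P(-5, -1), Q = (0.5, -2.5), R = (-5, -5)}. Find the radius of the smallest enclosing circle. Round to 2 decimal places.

Side lengths²: PQ² = 32.5, PR² = 16, QR² = 36.5.
Since QR² = 36.5 < 32.5 + 16 = 48.5, the triangle is acute, so the smallest enclosing circle is the circumcircle.
Circumcentre = (-57/22, -3), r² = 4745/484.
r = √(4745/484) ≈ 3.13.

3.13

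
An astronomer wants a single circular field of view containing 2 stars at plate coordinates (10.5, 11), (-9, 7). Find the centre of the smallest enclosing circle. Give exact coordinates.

(0.75, 9)

The smallest circle enclosing two points has them as diameter endpoints.
Centre = midpoint = (0.75, 9); r² = |(10.5, 11)−(-9, 7)|²/4 = 396.25/4 = 99.0625.
Centre = (0.75, 9).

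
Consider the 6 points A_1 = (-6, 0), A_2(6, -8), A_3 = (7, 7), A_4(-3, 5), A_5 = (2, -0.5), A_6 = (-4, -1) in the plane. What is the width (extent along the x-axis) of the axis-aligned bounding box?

13

max x = 7, min x = -6, so width = 13.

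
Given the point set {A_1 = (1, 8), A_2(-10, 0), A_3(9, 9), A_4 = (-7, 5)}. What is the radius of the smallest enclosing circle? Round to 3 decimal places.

10.512

By Welzl's lemma the MEC is supported by two points (diametrically opposite) or three points (on a circumcircle).
The farthest pair is A_2–A_3 with squared distance 442. The circle on this segment as diameter has centre (-0.5, 4.5) and r² = 442/4 = 110.5.
Check A_1: distance² to centre = 14.5 ≤ 110.5, so it lies inside.
All remaining points lie in this disk, and no smaller disk contains both endpoints, so this is the minimum enclosing circle.
r = √(110.5) ≈ 10.512.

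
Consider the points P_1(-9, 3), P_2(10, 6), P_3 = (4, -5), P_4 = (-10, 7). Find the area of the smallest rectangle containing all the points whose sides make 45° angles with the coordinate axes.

In coordinates u = x + y, v = x − y the rectangle is axis-aligned; the map (x,y)→(u,v) scales areas by 2.
u-values: -6, 16, -1, -3; range = 16 − (-6) = 22.
v-values: -12, 4, 9, -17; range = 9 − (-17) = 26.
Area = (22 × 26) / 2 = 286.

286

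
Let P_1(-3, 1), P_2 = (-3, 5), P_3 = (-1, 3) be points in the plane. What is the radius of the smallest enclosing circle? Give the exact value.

2

Side lengths²: P_1P_2² = 16, P_1P_3² = 8, P_2P_3² = 8.
Since P_1P_2² = 16 ≥ 8 + 8 = 16, the angle opposite P_1P_2 is not acute, so the smallest enclosing circle has P_1P_2 as diameter.
Centre = midpoint of P_1P_2 = (-3, 3), r² = 16/4 = 4.
r = √4 = 2.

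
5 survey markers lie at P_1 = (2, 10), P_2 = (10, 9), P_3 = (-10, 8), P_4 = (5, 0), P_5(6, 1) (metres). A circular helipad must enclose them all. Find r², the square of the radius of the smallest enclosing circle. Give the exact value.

100.25

The farthest pair is P_2–P_3 with squared distance 401. The circle on this segment as diameter has centre (0, 8.5) and r² = 401/4 = 100.25.
Check P_1: distance² to centre = 6.25 ≤ 100.25, so it lies inside.
All remaining points lie in this disk, and no smaller disk contains both endpoints, so this is the minimum enclosing circle.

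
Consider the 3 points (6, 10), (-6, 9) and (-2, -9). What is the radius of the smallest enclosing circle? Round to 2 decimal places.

10.40

Call the three points A, B, C in the order given.
Side lengths²: AB² = 145, AC² = 425, BC² = 340.
Since AC² = 425 < 340 + 145 = 485, the triangle is acute, so the smallest enclosing circle is the circumcircle.
Circumcentre = (31/44, 23/22), r² = 209525/1936.
r = √(209525/1936) ≈ 10.40.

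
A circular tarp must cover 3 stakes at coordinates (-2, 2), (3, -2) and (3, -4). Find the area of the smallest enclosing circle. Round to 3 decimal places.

47.909

Call the three points A, B, C in the order given.
Side lengths²: AB² = 41, AC² = 61, BC² = 4.
Since AC² = 61 ≥ 41 + 4 = 45, the angle opposite AC is not acute, so the smallest enclosing circle has AC as diameter.
Centre = midpoint of AC = (0.5, -1), r² = 61/4 = 15.25.
Area = π·r² = π·15.25 ≈ 47.909.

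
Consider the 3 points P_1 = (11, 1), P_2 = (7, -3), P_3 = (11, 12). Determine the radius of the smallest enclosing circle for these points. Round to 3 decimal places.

Side lengths²: P_1P_2² = 32, P_1P_3² = 121, P_2P_3² = 241.
Since P_2P_3² = 241 ≥ 121 + 32 = 153, the angle opposite P_2P_3 is not acute, so the smallest enclosing circle has P_2P_3 as diameter.
Centre = midpoint of P_2P_3 = (9, 4.5), r² = 241/4 = 60.25.
r = √(60.25) ≈ 7.762.

7.762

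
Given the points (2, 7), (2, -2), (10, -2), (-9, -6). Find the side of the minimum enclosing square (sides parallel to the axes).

19

The bounding box has width 19 and height 13.
An axis-aligned square enclosing the set must have side ≥ max(width, height).
So the minimum side is max(19, 13) = 19.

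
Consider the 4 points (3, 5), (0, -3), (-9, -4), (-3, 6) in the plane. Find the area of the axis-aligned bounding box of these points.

x ranges over [-9, 3], width 12.
y ranges over [-4, 6], height 10.
Area = 12 × 10 = 120.

120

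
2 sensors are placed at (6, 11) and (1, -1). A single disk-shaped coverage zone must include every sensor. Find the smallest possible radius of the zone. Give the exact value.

The smallest circle enclosing two points has them as diameter endpoints.
Centre = midpoint = (3.5, 5); r² = |(6, 11)−(1, -1)|²/4 = 169/4 = 42.25.
r = √(42.25) = 6.5.

6.5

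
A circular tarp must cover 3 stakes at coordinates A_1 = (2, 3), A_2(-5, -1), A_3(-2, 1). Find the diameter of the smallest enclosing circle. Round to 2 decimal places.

8.06

Side lengths²: A_1A_2² = 65, A_1A_3² = 20, A_2A_3² = 13.
Since A_1A_2² = 65 ≥ 20 + 13 = 33, the angle opposite A_1A_2 is not acute, so the smallest enclosing circle has A_1A_2 as diameter.
Centre = midpoint of A_1A_2 = (-1.5, 1), r² = 65/4 = 16.25.
Diameter = 2r = 2√(16.25) ≈ 8.06.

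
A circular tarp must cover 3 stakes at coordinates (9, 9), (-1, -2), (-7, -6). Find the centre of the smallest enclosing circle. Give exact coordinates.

(1, 1.5)

Call the three points A, B, C in the order given.
Side lengths²: AB² = 221, AC² = 481, BC² = 52.
Since AC² = 481 ≥ 221 + 52 = 273, the angle opposite AC is not acute, so the smallest enclosing circle has AC as diameter.
Centre = midpoint of AC = (1, 1.5), r² = 481/4 = 120.25.
Centre = (1, 1.5).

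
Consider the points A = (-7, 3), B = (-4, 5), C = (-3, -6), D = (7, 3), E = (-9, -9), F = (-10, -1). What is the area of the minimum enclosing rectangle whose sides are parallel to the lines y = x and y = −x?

In coordinates u = x + y, v = x − y the rectangle is axis-aligned; the map (x,y)→(u,v) scales areas by 2.
u-values: -4, 1, -9, 10, -18, -11; range = 10 − (-18) = 28.
v-values: -10, -9, 3, 4, 0, -9; range = 4 − (-10) = 14.
Area = (28 × 14) / 2 = 196.

196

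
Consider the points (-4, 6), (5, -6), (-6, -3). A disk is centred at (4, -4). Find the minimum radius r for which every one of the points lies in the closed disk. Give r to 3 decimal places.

The required radius is the distance from (4, -4) to the farthest point.
Squared distances: 164, 5, 101.
Maximum is 164, attained at (-4, 6).
r = √164 ≈ 12.806.

12.806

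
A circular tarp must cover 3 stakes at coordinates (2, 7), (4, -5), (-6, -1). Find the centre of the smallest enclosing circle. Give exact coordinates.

(3/7, 4/7)

Call the three points A, B, C in the order given.
Side lengths²: AB² = 148, AC² = 128, BC² = 116.
Since AB² = 148 < 128 + 116 = 244, the triangle is acute, so the smallest enclosing circle is the circumcircle.
Circumcentre = (3/7, 4/7), r² = 2146/49.
Centre = (3/7, 4/7).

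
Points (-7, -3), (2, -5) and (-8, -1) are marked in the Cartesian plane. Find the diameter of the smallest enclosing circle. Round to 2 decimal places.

10.77

Call the three points A, B, C in the order given.
Side lengths²: AB² = 85, AC² = 5, BC² = 116.
Since BC² = 116 ≥ 85 + 5 = 90, the angle opposite BC is not acute, so the smallest enclosing circle has BC as diameter.
Centre = midpoint of BC = (-3, -3), r² = 116/4 = 29.
Diameter = 2r = 2√29 ≈ 10.77.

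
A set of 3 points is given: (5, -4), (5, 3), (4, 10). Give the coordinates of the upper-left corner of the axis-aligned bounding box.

x-range [4, 5], y-range [-4, 10].
The upper-left corner is (4, 10).

(4, 10)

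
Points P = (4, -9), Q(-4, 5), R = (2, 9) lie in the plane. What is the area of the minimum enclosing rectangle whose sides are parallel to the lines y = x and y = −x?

176

In coordinates u = x + y, v = x − y the rectangle is axis-aligned; the map (x,y)→(u,v) scales areas by 2.
u-values: -5, 1, 11; range = 11 − (-5) = 16.
v-values: 13, -9, -7; range = 13 − (-9) = 22.
Area = (16 × 22) / 2 = 176.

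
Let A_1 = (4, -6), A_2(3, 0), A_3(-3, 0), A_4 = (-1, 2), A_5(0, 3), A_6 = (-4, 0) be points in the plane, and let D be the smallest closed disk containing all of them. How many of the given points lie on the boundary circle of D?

The minimum enclosing circle is determined by three boundary points: A_1, A_5, A_6.
Their circumcentre is (0.6875, -25/12) with r² = 60625/2304.
The farthest remaining point A_4 is at distance² 44977/2304 ≤ 60625/2304.
The points at distance exactly r from the centre are A_1, A_5, A_6 — 3 points.

3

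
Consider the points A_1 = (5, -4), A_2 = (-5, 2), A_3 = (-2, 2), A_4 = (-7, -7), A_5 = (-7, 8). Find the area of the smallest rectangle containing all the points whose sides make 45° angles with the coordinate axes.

In coordinates u = x + y, v = x − y the rectangle is axis-aligned; the map (x,y)→(u,v) scales areas by 2.
u-values: 1, -3, 0, -14, 1; range = 1 − (-14) = 15.
v-values: 9, -7, -4, 0, -15; range = 9 − (-15) = 24.
Area = (15 × 24) / 2 = 180.

180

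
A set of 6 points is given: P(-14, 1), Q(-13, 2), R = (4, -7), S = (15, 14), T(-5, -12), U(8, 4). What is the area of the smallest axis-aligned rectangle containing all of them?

x ranges over [-14, 15], width 29.
y ranges over [-12, 14], height 26.
Area = 29 × 26 = 754.

754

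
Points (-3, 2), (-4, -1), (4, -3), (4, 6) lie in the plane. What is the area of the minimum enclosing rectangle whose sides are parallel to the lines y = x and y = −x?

90

In coordinates u = x + y, v = x − y the rectangle is axis-aligned; the map (x,y)→(u,v) scales areas by 2.
u-values: -1, -5, 1, 10; range = 10 − (-5) = 15.
v-values: -5, -3, 7, -2; range = 7 − (-5) = 12.
Area = (15 × 12) / 2 = 90.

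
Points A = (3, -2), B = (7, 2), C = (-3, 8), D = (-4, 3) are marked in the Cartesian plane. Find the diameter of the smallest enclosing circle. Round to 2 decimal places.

12.02

A smallest enclosing disk is always determined by at most three of the input points on its boundary.
The minimum enclosing circle is determined by three boundary points: A, B, C.
Their circumcentre is (1.25, 3.75) with r² = 36.125.
The farthest remaining point D is at distance² 28.125 ≤ 36.125.
Diameter = 2r = 2√(36.125) ≈ 12.02.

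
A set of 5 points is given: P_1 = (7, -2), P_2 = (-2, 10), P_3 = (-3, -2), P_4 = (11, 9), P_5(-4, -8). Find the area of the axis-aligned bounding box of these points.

270

x ranges over [-4, 11], width 15.
y ranges over [-8, 10], height 18.
Area = 15 × 18 = 270.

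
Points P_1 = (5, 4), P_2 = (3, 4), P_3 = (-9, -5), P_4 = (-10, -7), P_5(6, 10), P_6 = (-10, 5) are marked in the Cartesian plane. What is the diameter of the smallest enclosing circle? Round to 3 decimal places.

23.345

The farthest pair is P_4–P_5 with squared distance 545. The circle on this segment as diameter has centre (-2, 1.5) and r² = 545/4 = 136.25.
Check P_1: distance² to centre = 55.25 ≤ 136.25, so it lies inside.
All remaining points lie in this disk, and no smaller disk contains both endpoints, so this is the minimum enclosing circle.
Diameter = 2r = 2√(136.25) ≈ 23.345.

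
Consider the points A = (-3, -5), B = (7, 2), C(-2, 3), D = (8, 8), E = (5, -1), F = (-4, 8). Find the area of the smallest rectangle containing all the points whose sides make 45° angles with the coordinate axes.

In coordinates u = x + y, v = x − y the rectangle is axis-aligned; the map (x,y)→(u,v) scales areas by 2.
u-values: -8, 9, 1, 16, 4, 4; range = 16 − (-8) = 24.
v-values: 2, 5, -5, 0, 6, -12; range = 6 − (-12) = 18.
Area = (24 × 18) / 2 = 216.

216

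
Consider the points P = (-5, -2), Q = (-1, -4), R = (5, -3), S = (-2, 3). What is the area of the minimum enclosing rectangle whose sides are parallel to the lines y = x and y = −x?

58.5

In coordinates u = x + y, v = x − y the rectangle is axis-aligned; the map (x,y)→(u,v) scales areas by 2.
u-values: -7, -5, 2, 1; range = 2 − (-7) = 9.
v-values: -3, 3, 8, -5; range = 8 − (-5) = 13.
Area = (9 × 13) / 2 = 58.5.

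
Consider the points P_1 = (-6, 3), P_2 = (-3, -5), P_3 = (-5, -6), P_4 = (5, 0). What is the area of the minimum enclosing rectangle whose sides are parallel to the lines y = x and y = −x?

In coordinates u = x + y, v = x − y the rectangle is axis-aligned; the map (x,y)→(u,v) scales areas by 2.
u-values: -3, -8, -11, 5; range = 5 − (-11) = 16.
v-values: -9, 2, 1, 5; range = 5 − (-9) = 14.
Area = (16 × 14) / 2 = 112.

112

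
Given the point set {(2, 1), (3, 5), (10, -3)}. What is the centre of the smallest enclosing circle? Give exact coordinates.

(6.5, 1)

Call the three points A, B, C in the order given.
Side lengths²: AB² = 17, AC² = 80, BC² = 113.
Since BC² = 113 ≥ 80 + 17 = 97, the angle opposite BC is not acute, so the smallest enclosing circle has BC as diameter.
Centre = midpoint of BC = (6.5, 1), r² = 113/4 = 28.25.
Centre = (6.5, 1).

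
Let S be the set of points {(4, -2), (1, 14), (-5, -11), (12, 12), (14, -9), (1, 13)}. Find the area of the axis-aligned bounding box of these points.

x ranges over [-5, 14], width 19.
y ranges over [-11, 14], height 25.
Area = 19 × 25 = 475.

475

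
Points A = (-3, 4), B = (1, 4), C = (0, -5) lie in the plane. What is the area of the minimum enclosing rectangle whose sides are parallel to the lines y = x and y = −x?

In coordinates u = x + y, v = x − y the rectangle is axis-aligned; the map (x,y)→(u,v) scales areas by 2.
u-values: 1, 5, -5; range = 5 − (-5) = 10.
v-values: -7, -3, 5; range = 5 − (-7) = 12.
Area = (10 × 12) / 2 = 60.

60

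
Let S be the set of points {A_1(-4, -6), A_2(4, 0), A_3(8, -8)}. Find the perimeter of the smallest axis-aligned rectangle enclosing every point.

Width = max x − min x = 8 − (-4) = 12.
Height = max y − min y = 0 − (-8) = 8.
Perimeter = 2(12 + 8) = 40.

40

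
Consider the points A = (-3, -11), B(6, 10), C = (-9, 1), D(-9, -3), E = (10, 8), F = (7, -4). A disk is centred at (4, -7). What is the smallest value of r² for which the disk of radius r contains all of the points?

293

The required radius is the distance from (4, -7) to the farthest point.
Squared distances: 65, 293, 233, 185, 261, 18.
Maximum is 293, attained at B.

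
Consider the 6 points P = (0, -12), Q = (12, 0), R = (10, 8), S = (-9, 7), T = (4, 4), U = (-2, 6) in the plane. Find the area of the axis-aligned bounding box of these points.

x ranges over [-9, 12], width 21.
y ranges over [-12, 8], height 20.
Area = 21 × 20 = 420.

420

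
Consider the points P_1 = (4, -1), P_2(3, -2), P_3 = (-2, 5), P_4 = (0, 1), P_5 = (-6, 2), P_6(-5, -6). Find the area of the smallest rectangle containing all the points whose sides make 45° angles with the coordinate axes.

In coordinates u = x + y, v = x − y the rectangle is axis-aligned; the map (x,y)→(u,v) scales areas by 2.
u-values: 3, 1, 3, 1, -4, -11; range = 3 − (-11) = 14.
v-values: 5, 5, -7, -1, -8, 1; range = 5 − (-8) = 13.
Area = (14 × 13) / 2 = 91.

91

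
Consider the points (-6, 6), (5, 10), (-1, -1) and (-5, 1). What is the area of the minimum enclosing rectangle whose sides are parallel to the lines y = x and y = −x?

In coordinates u = x + y, v = x − y the rectangle is axis-aligned; the map (x,y)→(u,v) scales areas by 2.
u-values: 0, 15, -2, -4; range = 15 − (-4) = 19.
v-values: -12, -5, 0, -6; range = 0 − (-12) = 12.
Area = (19 × 12) / 2 = 114.

114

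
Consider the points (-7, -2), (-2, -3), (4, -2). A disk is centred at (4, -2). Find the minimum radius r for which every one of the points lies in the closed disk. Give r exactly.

The required radius is the distance from (4, -2) to the farthest point.
Squared distances: 121, 37, 0.
Maximum is 121, attained at (-7, -2).
r = √121 = 11.

11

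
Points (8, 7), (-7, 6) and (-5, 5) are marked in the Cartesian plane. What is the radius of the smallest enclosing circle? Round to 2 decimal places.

Call the three points A, B, C in the order given.
Side lengths²: AB² = 226, AC² = 173, BC² = 5.
Since AB² = 226 ≥ 173 + 5 = 178, the angle opposite AB is not acute, so the smallest enclosing circle has AB as diameter.
Centre = midpoint of AB = (0.5, 6.5), r² = 226/4 = 56.5.
r = √(56.5) ≈ 7.52.

7.52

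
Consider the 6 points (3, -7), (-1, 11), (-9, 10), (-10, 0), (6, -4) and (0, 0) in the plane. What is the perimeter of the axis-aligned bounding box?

68

Width = max x − min x = 6 − (-10) = 16.
Height = max y − min y = 11 − (-7) = 18.
Perimeter = 2(16 + 18) = 68.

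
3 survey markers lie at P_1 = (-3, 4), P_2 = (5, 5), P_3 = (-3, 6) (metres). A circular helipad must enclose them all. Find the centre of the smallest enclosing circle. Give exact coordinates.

(0.9375, 5)

Side lengths²: P_1P_2² = 65, P_1P_3² = 4, P_2P_3² = 65.
Since P_2P_3² = 65 < 65 + 4 = 69, the triangle is acute, so the smallest enclosing circle is the circumcircle.
Circumcentre = (0.9375, 5), r² = 16.50390625.
Centre = (0.9375, 5).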